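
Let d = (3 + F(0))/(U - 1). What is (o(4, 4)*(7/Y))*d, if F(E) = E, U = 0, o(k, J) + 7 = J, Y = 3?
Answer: 21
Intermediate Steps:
o(k, J) = -7 + J
d = -3 (d = (3 + 0)/(0 - 1) = 3/(-1) = 3*(-1) = -3)
(o(4, 4)*(7/Y))*d = ((-7 + 4)*(7/3))*(-3) = -21/3*(-3) = -3*7/3*(-3) = -7*(-3) = 21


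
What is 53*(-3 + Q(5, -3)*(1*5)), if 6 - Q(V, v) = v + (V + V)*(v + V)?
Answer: -3074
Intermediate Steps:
Q(V, v) = 6 - v - 2*V*(V + v) (Q(V, v) = 6 - (v + (V + V)*(v + V)) = 6 - (v + (2*V)*(V + v)) = 6 - (v + 2*V*(V + v)) = 6 + (-v - 2*V*(V + v)) = 6 - v - 2*V*(V + v))
53*(-3 + Q(5, -3)*(1*5)) = 53*(-3 + (6 - 1*(-3) - 2*5² - 2*5*(-3))*(1*5)) = 53*(-3 + (6 + 3 - 2*25 + 30)*5) = 53*(-3 + (6 + 3 - 50 + 30)*5) = 53*(-3 - 11*5) = 53*(-3 - 55) = 53*(-58) = -3074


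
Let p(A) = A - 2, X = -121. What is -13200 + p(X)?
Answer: -13323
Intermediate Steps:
p(A) = -2 + A
-13200 + p(X) = -13200 + (-2 - 121) = -13200 - 123 = -13323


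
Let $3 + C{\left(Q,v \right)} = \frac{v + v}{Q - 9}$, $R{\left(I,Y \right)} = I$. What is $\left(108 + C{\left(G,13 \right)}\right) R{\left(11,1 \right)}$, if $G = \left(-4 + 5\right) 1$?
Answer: $\frac{4477}{4} \approx 1119.3$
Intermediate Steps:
$G = 1$ ($G = 1 \cdot 1 = 1$)
$C{\left(Q,v \right)} = -3 + \frac{2 v}{-9 + Q}$ ($C{\left(Q,v \right)} = -3 + \frac{v + v}{Q - 9} = -3 + \frac{2 v}{-9 + Q}$)
$\left(108 + C{\left(G,13 \right)}\right) R{\left(11,1 \right)} = \left(108 + \frac{27 - 3 + 2 \cdot 13}{-9 + 1}\right) 11 = \left(108 + \frac{27 - 3 + 26}{-8}\right) 11 = \left(108 - \frac{25}{4}\right) 11 = \frac{407}{4} \cdot 11 = \frac{4477}{4}$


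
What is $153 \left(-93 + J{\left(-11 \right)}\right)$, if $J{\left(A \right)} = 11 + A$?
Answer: $-14229$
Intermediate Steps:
$153 \left(-93 + J{\left(-11 \right)}\right) = 153 \left(-93 + \left(11 - 11\right)\right) = 153 \left(-93 + 0\right) = 153 \left(-93\right) = -14229$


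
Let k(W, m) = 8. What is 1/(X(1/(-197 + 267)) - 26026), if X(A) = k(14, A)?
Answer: -1/26018 ≈ -3.8435e-5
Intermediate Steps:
X(A) = 8
1/(X(1/(-197 + 267)) - 26026) = 1/(8 - 26026) = 1/(-26018) = -1/26018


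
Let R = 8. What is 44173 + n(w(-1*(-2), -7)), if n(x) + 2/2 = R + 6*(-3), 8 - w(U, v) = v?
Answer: 44162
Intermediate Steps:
w(U, v) = 8 - v
n(x) = -11 (n(x) = -1 + (8 + 6*(-3)) = -1 + (8 - 18) = -1 - 10 = -11)
44173 + n(w(-1*(-2), -7)) = 44173 - 11 = 44162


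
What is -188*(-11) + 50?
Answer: 2118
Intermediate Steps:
-188*(-11) + 50 = -47*(-44) + 50 = 2068 + 50 = 2118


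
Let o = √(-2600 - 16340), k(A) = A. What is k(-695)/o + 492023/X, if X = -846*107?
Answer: -492023/90522 + 139*I*√4735/1894 ≈ -5.4354 + 5.05*I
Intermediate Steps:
X = -90522
o = 2*I*√4735 (o = √(-18940) = 2*I*√4735 ≈ 137.62*I)
k(-695)/o + 492023/X = -695*(-I*√4735/9470) + 492023/(-90522) = -(-139)*I*√4735/1894 + 492023*(-1/90522) = 139*I*√4735/1894 - 492023/90522 = -492023/90522 + 139*I*√4735/1894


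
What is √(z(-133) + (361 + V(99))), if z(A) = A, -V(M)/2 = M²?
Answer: I*√19374 ≈ 139.19*I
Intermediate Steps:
V(M) = -2*M²
√(z(-133) + (361 + V(99))) = √(-133 + (361 - 2*99²)) = √(-133 + (361 - 2*9801)) = √(-133 + (361 - 19602)) = √(-133 - 19241) = √(-19374) = I*√19374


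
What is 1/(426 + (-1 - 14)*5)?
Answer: 1/351 ≈ 0.0028490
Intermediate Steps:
1/(426 + (-1 - 14)*5) = 1/(426 - 15*5) = 1/(426 - 75) = 1/351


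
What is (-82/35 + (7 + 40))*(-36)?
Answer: -56268/35 ≈ -1607.7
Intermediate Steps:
(-82/35 + (7 + 40))*(-36) = (-82*1/35 + 47)*(-36) = (-82/35 + 47)*(-36) = (1563/35)*(-36) = -56268/35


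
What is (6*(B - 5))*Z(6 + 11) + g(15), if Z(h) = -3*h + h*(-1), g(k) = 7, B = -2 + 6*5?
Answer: -9377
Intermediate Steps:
B = 28 (B = -2 + 30 = 28)
Z(h) = -4*h (Z(h) = -3*h - h = -4*h)
(6*(B - 5))*Z(6 + 11) + g(15) = (6*(28 - 5))*(-4*(6 + 11)) + 7 = (6*23)*(-4*17) + 7 = 138*(-68) + 7 = -9384 + 7 = -9377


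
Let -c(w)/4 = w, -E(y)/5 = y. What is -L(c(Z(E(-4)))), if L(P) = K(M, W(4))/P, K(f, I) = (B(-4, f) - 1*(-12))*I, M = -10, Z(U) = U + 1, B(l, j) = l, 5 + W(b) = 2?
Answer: -2/7 ≈ -0.28571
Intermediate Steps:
E(y) = -5*y
W(b) = -3 (W(b) = -5 + 2 = -3)
Z(U) = 1 + U
c(w) = -4*w
K(f, I) = 8*I (K(f, I) = (-4 - 1*(-12))*I = (-4 + 12)*I = 8*I)
L(P) = -24/P (L(P) = (8*(-3))/P = -24/P)
-L(c(Z(E(-4)))) = -(-24)/((-4*(1 - 5*(-4)))) = -(-24)/((-4*(1 + 20))) = -(-24)/((-4*21)) = -(-24)/(-84) = -(-24)*(-1)/84 = -1*2/7 = -2/7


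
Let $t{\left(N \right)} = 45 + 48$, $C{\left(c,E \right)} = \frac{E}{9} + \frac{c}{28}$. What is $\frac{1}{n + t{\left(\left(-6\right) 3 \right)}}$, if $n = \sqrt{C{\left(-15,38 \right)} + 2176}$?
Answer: $\frac{23436}{1630267} - \frac{6 \sqrt{3844967}}{1630267} \approx 0.0071589$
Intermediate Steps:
$C{\left(c,E \right)} = \frac{E}{9} + \frac{c}{28}$ ($C{\left(c,E \right)} = E \frac{1}{9} + c \frac{1}{28} = \frac{E}{9} + \frac{c}{28}$)
$n = \frac{\sqrt{3844967}}{42}$ ($n = \sqrt{\left(\frac{1}{9} \cdot 38 + \frac{1}{28} \left(-15\right)\right) + 2176} = \sqrt{\left(\frac{38}{9} - \frac{15}{28}\right) + 2176} = \sqrt{\frac{929}{252} + 2176} = \sqrt{\frac{549281}{252}} = \frac{\sqrt{3844967}}{42} \approx 46.687$)
$t{\left(N \right)} = 93$
$\frac{1}{n + t{\left(\left(-6\right) 3 \right)}} = \frac{1}{\frac{\sqrt{3844967}}{42} + 93} = \frac{1}{93 + \frac{\sqrt{3844967}}{42}}$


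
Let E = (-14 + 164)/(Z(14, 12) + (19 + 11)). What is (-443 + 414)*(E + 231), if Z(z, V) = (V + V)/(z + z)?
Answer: -246239/36 ≈ -6840.0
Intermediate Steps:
Z(z, V) = V/z (Z(z, V) = (2*V)/((2*z)) = (2*V)*(1/(2*z)) = V/z)
E = 175/36 (E = (-14 + 164)/(12/14 + (19 + 11)) = 150/(12*(1/14) + 30) = 150/(6/7 + 30) = 150/(216/7) = 150*(7/216) = 175/36 ≈ 4.8611)
(-443 + 414)*(E + 231) = (-443 + 414)*(175/36 + 231) = -29*8491/36 = -246239/36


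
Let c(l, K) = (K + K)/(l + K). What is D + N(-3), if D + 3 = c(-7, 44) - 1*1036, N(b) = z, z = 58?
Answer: -36209/37 ≈ -978.62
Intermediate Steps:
N(b) = 58
c(l, K) = 2*K/(K + l) (c(l, K) = (2*K)/(K + l) = 2*K/(K + l))
D = -38355/37 (D = -3 + (2*44/(44 - 7) - 1*1036) = -3 + (2*44/37 - 1036) = -3 + (2*44*(1/37) - 1036) = -3 + (88/37 - 1036) = -3 - 38244/37 = -38355/37 ≈ -1036.6)
D + N(-3) = -38355/37 + 58 = -36209/37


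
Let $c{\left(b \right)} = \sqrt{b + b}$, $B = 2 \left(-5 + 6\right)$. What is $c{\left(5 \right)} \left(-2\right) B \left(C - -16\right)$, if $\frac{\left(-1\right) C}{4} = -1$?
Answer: $- 80 \sqrt{10} \approx -252.98$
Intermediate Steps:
$C = 4$ ($C = \left(-4\right) \left(-1\right) = 4$)
$B = 2$ ($B = 2 \cdot 1 = 2$)
$c{\left(b \right)} = \sqrt{2} \sqrt{b}$ ($c{\left(b \right)} = \sqrt{2 b} = \sqrt{2} \sqrt{b}$)
$c{\left(5 \right)} \left(-2\right) B \left(C - -16\right) = \sqrt{2} \sqrt{5} \left(-2\right) 2 \left(4 - -16\right) = \sqrt{10} \left(-2\right) 2 \left(4 + 16\right) = - 2 \sqrt{10} \cdot 2 \cdot 20 = - 4 \sqrt{10} \cdot 20 = - 80 \sqrt{10}$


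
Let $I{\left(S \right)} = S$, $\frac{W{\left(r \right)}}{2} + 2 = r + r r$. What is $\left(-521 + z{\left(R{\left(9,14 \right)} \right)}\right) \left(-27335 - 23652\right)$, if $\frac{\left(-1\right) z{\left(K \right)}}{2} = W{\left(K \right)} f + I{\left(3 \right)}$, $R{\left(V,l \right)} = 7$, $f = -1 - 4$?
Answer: $-28195811$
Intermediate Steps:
$W{\left(r \right)} = -4 + 2 r + 2 r^{2}$ ($W{\left(r \right)} = -4 + 2 \left(r + r r\right) = -4 + 2 \left(r + r^{2}\right) = -4 + \left(2 r + 2 r^{2}\right) = -4 + 2 r + 2 r^{2}$)
$f = -5$ ($f = -1 - 4 = -5$)
$z{\left(K \right)} = -46 + 20 K + 20 K^{2}$ ($z{\left(K \right)} = - 2 \left(\left(-4 + 2 K + 2 K^{2}\right) \left(-5\right) + 3\right) = - 2 \left(\left(20 - 10 K - 10 K^{2}\right) + 3\right) = - 2 \left(23 - 10 K - 10 K^{2}\right) = -46 + 20 K + 20 K^{2}$)
$\left(-521 + z{\left(R{\left(9,14 \right)} \right)}\right) \left(-27335 - 23652\right) = \left(-521 + \left(-46 + 20 \cdot 7 + 20 \cdot 7^{2}\right)\right) \left(-27335 - 23652\right) = \left(-521 + \left(-46 + 140 + 20 \cdot 49\right)\right) \left(-50987\right) = \left(-521 + \left(-46 + 140 + 980\right)\right) \left(-50987\right) = \left(-521 + 1074\right) \left(-50987\right) = 553 \left(-50987\right) = -28195811$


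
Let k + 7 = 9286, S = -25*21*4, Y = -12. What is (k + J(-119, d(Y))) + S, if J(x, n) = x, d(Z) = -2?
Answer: 7060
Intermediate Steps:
S = -2100 (S = -525*4 = -2100)
k = 9279 (k = -7 + 9286 = 9279)
(k + J(-119, d(Y))) + S = (9279 - 119) - 2100 = 9160 - 2100 = 7060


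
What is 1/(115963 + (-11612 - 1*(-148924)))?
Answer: 1/253275 ≈ 3.9483e-6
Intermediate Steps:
1/(115963 + (-11612 - 1*(-148924))) = 1/(115963 + (-11612 + 148924)) = 1/(115963 + 137312) = 1/253275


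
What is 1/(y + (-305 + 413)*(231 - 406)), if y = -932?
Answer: -1/19832 ≈ -5.0424e-5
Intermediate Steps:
1/(y + (-305 + 413)*(231 - 406)) = 1/(-932 + (-305 + 413)*(231 - 406)) = 1/(-932 + 108*(-175)) = 1/(-932 - 18900) = 1/(-19832) = -1/19832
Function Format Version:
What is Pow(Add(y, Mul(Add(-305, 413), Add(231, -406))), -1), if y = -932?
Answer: Rational(-1, 19832) ≈ -5.0424e-5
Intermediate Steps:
Pow(Add(y, Mul(Add(-305, 413), Add(231, -406))), -1) = Pow(Add(-932, Mul(Add(-305, 413), Add(231, -406))), -1) = Pow(Add(-932, Mul(108, -175)), -1) = Pow(Add(-932, -18900), -1) = Pow(-19832, -1) = Rational(-1, 19832)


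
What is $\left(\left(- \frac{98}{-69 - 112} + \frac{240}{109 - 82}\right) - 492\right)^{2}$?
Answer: $\frac{617962643236}{2653641} \approx 2.3287 \cdot 10^{5}$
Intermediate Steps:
$\left(\left(- \frac{98}{-69 - 112} + \frac{240}{109 - 82}\right) - 492\right)^{2} = \left(\left(- \frac{98}{-69 - 112} + \frac{240}{27}\right) - 492\right)^{2} = \left(\left(- \frac{98}{-181} + 240 \cdot \frac{1}{27}\right) - 492\right)^{2} = \left(\left(\left(-98\right) \left(- \frac{1}{181}\right) + \frac{80}{9}\right) - 492\right)^{2} = \left(\left(\frac{98}{181} + \frac{80}{9}\right) - 492\right)^{2} = \left(\frac{15362}{1629} - 492\right)^{2} = \left(- \frac{786106}{1629}\right)^{2} = \frac{617962643236}{2653641}$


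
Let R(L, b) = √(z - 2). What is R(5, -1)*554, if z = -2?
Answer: 1108*I ≈ 1108.0*I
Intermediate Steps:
R(L, b) = 2*I (R(L, b) = √(-2 - 2) = √(-4) = 2*I)
R(5, -1)*554 = (2*I)*554 = 1108*I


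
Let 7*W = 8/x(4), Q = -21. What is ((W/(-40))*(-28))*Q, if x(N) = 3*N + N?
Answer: -21/20 ≈ -1.0500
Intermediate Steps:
x(N) = 4*N
W = 1/14 (W = (8/((4*4)))/7 = (8/16)/7 = (8*(1/16))/7 = (⅐)*(½) = 1/14 ≈ 0.071429)
((W/(-40))*(-28))*Q = (((1/14)/(-40))*(-28))*(-21) = (((1/14)*(-1/40))*(-28))*(-21) = -1/560*(-28)*(-21) = (1/20)*(-21) = -21/20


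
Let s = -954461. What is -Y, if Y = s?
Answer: 954461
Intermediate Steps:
Y = -954461
-Y = -1*(-954461) = 954461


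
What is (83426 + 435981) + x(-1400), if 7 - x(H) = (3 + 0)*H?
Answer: 523614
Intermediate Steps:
x(H) = 7 - 3*H (x(H) = 7 - (3 + 0)*H = 7 - 3*H)
(83426 + 435981) + x(-1400) = (83426 + 435981) + (7 - 3*(-1400)) = 519407 + (7 + 4200) = 519407 + 4207 = 523614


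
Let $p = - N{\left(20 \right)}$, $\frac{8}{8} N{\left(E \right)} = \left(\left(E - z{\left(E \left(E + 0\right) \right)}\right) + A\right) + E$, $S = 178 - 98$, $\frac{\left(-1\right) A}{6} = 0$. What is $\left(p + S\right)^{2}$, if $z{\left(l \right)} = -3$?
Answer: $1369$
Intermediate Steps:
$A = 0$ ($A = \left(-6\right) 0 = 0$)
$S = 80$ ($S = 178 - 98 = 80$)
$N{\left(E \right)} = 3 + 2 E$ ($N{\left(E \right)} = \left(\left(E - -3\right) + 0\right) + E = \left(\left(E + 3\right) + 0\right) + E = \left(\left(3 + E\right) + 0\right) + E = \left(3 + E\right) + E = 3 + 2 E$)
$p = -43$ ($p = - (3 + 2 \cdot 20) = - (3 + 40) = \left(-1\right) 43 = -43$)
$\left(p + S\right)^{2} = \left(-43 + 80\right)^{2} = 37^{2} = 1369$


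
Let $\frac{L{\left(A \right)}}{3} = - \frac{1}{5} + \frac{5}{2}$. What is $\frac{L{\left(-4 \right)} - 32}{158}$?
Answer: $- \frac{251}{1580} \approx -0.15886$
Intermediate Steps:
$L{\left(A \right)} = \frac{69}{10}$ ($L{\left(A \right)} = 3 \left(- \frac{1}{5} + \frac{5}{2}\right) = 3 \cdot \frac{23}{10} = \frac{69}{10}$)
$\frac{L{\left(-4 \right)} - 32}{158} = \frac{\frac{69}{10} - 32}{158} = \left(- \frac{251}{10}\right) \frac{1}{158} = - \frac{251}{1580}$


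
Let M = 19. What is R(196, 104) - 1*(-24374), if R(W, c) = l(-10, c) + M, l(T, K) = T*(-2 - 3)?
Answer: 24443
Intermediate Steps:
l(T, K) = -5*T (l(T, K) = T*(-5) = -5*T)
R(W, c) = 69 (R(W, c) = -5*(-10) + 19 = 50 + 19 = 69)
R(196, 104) - 1*(-24374) = 69 - 1*(-24374) = 69 + 24374 = 24443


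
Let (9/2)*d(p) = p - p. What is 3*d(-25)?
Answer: 0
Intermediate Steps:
d(p) = 0 (d(p) = 2*(p - p)/9 = (2/9)*0 = 0)
3*d(-25) = 3*0 = 0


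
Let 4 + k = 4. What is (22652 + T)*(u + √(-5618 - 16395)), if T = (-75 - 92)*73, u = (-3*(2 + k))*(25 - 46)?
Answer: 1318086 + 10461*I*√22013 ≈ 1.3181e+6 + 1.5521e+6*I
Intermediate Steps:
k = 0 (k = -4 + 4 = 0)
u = 126 (u = (-3*(2 + 0))*(25 - 46) = -3*2*(-21) = -6*(-21) = 126)
T = -12191 (T = -167*73 = -12191)
(22652 + T)*(u + √(-5618 - 16395)) = (22652 - 12191)*(126 + √(-5618 - 16395)) = 10461*(126 + √(-22013)) = 10461*(126 + I*√22013) = 1318086 + 10461*I*√22013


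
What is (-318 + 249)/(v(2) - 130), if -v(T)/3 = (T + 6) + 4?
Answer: 69/166 ≈ 0.41566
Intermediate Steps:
v(T) = -30 - 3*T (v(T) = -3*((T + 6) + 4) = -3*((6 + T) + 4) = -3*(10 + T) = -30 - 3*T)
(-318 + 249)/(v(2) - 130) = (-318 + 249)/((-30 - 3*2) - 130) = -69/((-30 - 6) - 130) = -69/(-36 - 130) = -69/(-166) = -69*(-1/166) = 69/166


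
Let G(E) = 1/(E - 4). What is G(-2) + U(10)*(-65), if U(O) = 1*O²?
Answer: -39001/6 ≈ -6500.2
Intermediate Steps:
G(E) = 1/(-4 + E)
U(O) = O²
G(-2) + U(10)*(-65) = 1/(-4 - 2) + 10²*(-65) = 1/(-6) + 100*(-65) = -⅙ - 6500 = -39001/6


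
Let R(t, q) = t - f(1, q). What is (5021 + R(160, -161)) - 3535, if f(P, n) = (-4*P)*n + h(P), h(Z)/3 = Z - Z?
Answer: 1002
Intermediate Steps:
h(Z) = 0 (h(Z) = 3*(Z - Z) = 3*0 = 0)
f(P, n) = -4*P*n (f(P, n) = (-4*P)*n + 0 = -4*P*n + 0 = -4*P*n)
R(t, q) = t + 4*q (R(t, q) = t - (-4)*q = t + 4*q)
(5021 + R(160, -161)) - 3535 = (5021 + (160 + 4*(-161))) - 3535 = (5021 + (160 - 644)) - 3535 = (5021 - 484) - 3535 = 4537 - 3535 = 1002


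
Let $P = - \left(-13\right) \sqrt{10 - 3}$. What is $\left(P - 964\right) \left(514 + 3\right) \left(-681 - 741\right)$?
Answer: $708707736 - 9557262 \sqrt{7} \approx 6.8342 \cdot 10^{8}$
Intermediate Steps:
$P = 13 \sqrt{7}$ ($P = - \left(-13\right) \sqrt{7} = 13 \sqrt{7} \approx 34.395$)
$\left(P - 964\right) \left(514 + 3\right) \left(-681 - 741\right) = \left(13 \sqrt{7} - 964\right) \left(514 + 3\right) \left(-681 - 741\right) = \left(-964 + 13 \sqrt{7}\right) 517 \left(-1422\right) = \left(-964 + 13 \sqrt{7}\right) \left(-735174\right) = 708707736 - 9557262 \sqrt{7}$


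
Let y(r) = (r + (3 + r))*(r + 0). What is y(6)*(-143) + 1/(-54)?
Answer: -694981/54 ≈ -12870.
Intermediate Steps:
y(r) = r*(3 + 2*r) (y(r) = (3 + 2*r)*r = r*(3 + 2*r))
y(6)*(-143) + 1/(-54) = (6*(3 + 2*6))*(-143) + 1/(-54) = (6*(3 + 12))*(-143) - 1/54 = (6*15)*(-143) - 1/54 = 90*(-143) - 1/54 = -12870 - 1/54 = -694981/54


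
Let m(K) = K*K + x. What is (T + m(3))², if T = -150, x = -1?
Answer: 20164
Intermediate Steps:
m(K) = -1 + K² (m(K) = K*K - 1 = K² - 1 = -1 + K²)
(T + m(3))² = (-150 + (-1 + 3²))² = (-150 + (-1 + 9))² = (-150 + 8)² = (-142)² = 20164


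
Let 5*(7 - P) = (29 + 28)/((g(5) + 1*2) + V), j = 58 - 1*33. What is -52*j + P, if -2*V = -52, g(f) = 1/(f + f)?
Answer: -363447/281 ≈ -1293.4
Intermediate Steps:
g(f) = 1/(2*f)
V = 26 (V = -½*(-52) = 26)
j = 25 (j = 58 - 33 = 25)
P = 1853/281 (P = 7 - (29 + 28)/(5*(((½)/5 + 1*2) + 26)) = 7 - 57/(5*(((½)*(⅕) + 2) + 26)) = 7 - 57/(5*((⅒ + 2) + 26)) = 7 - 57/(5*(21/10 + 26)) = 7 - 57/(5*281/10) = 7 - 57*10/(5*281) = 7 - ⅕*570/281 = 7 - 114/281 = 1853/281 ≈ 6.5943)
-52*j + P = -52*25 + 1853/281 = -1300 + 1853/281 = -363447/281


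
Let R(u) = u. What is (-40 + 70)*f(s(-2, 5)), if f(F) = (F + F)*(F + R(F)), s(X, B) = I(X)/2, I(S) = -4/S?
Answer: 120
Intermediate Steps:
s(X, B) = -2/X (s(X, B) = -4/X/2 = -4/X*(½) = -2/X)
f(F) = 4*F² (f(F) = (F + F)*(F + F) = (2*F)*(2*F) = 4*F²)
(-40 + 70)*f(s(-2, 5)) = (-40 + 70)*(4*(-2/(-2))²) = 30*(4*(-2*(-½))²) = 30*(4*1²) = 30*(4*1) = 30*4 = 120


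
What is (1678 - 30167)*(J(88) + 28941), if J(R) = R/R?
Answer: -824528638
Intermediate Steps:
J(R) = 1
(1678 - 30167)*(J(88) + 28941) = (1678 - 30167)*(1 + 28941) = -28489*28942 = -824528638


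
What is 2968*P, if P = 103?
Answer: 305704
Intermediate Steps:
2968*P = 2968*103 = 305704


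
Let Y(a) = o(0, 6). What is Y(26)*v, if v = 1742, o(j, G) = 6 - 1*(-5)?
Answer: 19162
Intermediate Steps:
o(j, G) = 11 (o(j, G) = 6 + 5 = 11)
Y(a) = 11
Y(26)*v = 11*1742 = 19162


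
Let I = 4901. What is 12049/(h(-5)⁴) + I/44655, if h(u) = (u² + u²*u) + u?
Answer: 3057731596/27835093125 ≈ 0.10985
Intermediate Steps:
h(u) = u + u² + u³ (h(u) = (u² + u³) + u = u + u² + u³)
12049/(h(-5)⁴) + I/44655 = 12049/((-5*(1 - 5 + (-5)²))⁴) + 4901/44655 = 12049/((-5*(1 - 5 + 25))⁴) + 4901*(1/44655) = 12049/((-5*21)⁴) + 377/3435 = 12049/((-105)⁴) + 377/3435 = 12049/121550625 + 377/3435 = 3057731596/27835093125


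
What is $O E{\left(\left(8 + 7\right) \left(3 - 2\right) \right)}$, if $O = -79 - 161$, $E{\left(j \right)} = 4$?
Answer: $-960$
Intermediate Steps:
$O = -240$ ($O = -79 - 161 = -240$)
$O E{\left(\left(8 + 7\right) \left(3 - 2\right) \right)} = \left(-240\right) 4 = -960$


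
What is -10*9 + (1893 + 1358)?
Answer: 3161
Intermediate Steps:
-10*9 + (1893 + 1358) = -90 + 3251 = 3161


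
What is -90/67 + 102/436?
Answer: -16203/14606 ≈ -1.1093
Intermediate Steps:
-90/67 + 102/436 = -90*1/67 + 102*(1/436) = -90/67 + 51/218 = -16203/14606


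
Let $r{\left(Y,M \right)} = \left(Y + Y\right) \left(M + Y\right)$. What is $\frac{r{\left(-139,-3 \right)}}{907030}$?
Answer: $\frac{19738}{453515} \approx 0.043522$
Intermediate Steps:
$r{\left(Y,M \right)} = 2 Y \left(M + Y\right)$
$\frac{r{\left(-139,-3 \right)}}{907030} = \frac{2 \left(-139\right) \left(-3 - 139\right)}{907030} = 2 \left(-139\right) \left(-142\right) \frac{1}{907030} = 39476 \cdot \frac{1}{907030} = \frac{19738}{453515}$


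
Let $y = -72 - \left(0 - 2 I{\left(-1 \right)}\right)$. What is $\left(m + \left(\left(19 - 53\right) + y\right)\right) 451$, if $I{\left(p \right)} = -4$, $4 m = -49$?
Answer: $- \frac{227755}{4} \approx -56939.0$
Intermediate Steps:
$m = - \frac{49}{4}$ ($m = \frac{1}{4} \left(-49\right) = - \frac{49}{4} \approx -12.25$)
$y = -80$ ($y = -72 - \left(0 - -8\right) = -72 - \left(0 + 8\right) = -72 - 8 = -80$)
$\left(m + \left(\left(19 - 53\right) + y\right)\right) 451 = \left(- \frac{49}{4} + \left(\left(19 - 53\right) - 80\right)\right) 451 = \left(- \frac{49}{4} - 114\right) 451 = \left(- \frac{505}{4}\right) 451 = - \frac{227755}{4}$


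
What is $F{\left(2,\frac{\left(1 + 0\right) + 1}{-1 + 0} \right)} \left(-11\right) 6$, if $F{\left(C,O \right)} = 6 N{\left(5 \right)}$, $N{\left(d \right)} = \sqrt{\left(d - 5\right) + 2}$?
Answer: $- 396 \sqrt{2} \approx -560.03$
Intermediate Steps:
$N{\left(d \right)} = \sqrt{-3 + d}$ ($N{\left(d \right)} = \sqrt{\left(d - 5\right) + 2} = \sqrt{\left(-5 + d\right) + 2} = \sqrt{-3 + d}$)
$F{\left(C,O \right)} = 6 \sqrt{2}$ ($F{\left(C,O \right)} = 6 \sqrt{-3 + 5} = 6 \sqrt{2}$)
$F{\left(2,\frac{\left(1 + 0\right) + 1}{-1 + 0} \right)} \left(-11\right) 6 = 6 \sqrt{2} \left(-11\right) 6 = - 66 \sqrt{2} \cdot 6 = - 396 \sqrt{2}$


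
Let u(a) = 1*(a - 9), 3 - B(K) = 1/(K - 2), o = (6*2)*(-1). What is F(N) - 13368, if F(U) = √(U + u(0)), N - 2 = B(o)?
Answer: -13368 + I*√770/14 ≈ -13368.0 + 1.9821*I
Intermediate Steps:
o = -12 (o = 12*(-1) = -12)
B(K) = 3 - 1/(-2 + K) (B(K) = 3 - 1/(K - 2) = 3 - 1/(-2 + K))
N = 71/14 (N = 2 + (-7 + 3*(-12))/(-2 - 12) = 2 + (-7 - 36)/(-14) = 2 - 1/14*(-43) = 2 + 43/14 = 71/14 ≈ 5.0714)
u(a) = -9 + a (u(a) = 1*(-9 + a) = -9 + a)
F(U) = √(-9 + U) (F(U) = √(U + (-9 + 0)) = √(U - 9) = √(-9 + U))
F(N) - 13368 = √(-9 + 71/14) - 13368 = √(-55/14) - 13368 = I*√770/14 - 13368 = -13368 + I*√770/14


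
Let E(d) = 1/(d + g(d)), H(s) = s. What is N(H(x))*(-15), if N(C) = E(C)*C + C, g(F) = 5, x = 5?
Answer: -165/2 ≈ -82.500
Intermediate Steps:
E(d) = 1/(5 + d) (E(d) = 1/(d + 5) = 1/(5 + d))
N(C) = C + C/(5 + C) (N(C) = C/(5 + C) + C = C + C/(5 + C))
N(H(x))*(-15) = (5*(6 + 5)/(5 + 5))*(-15) = (5*11/10)*(-15) = (5*(⅒)*11)*(-15) = (11/2)*(-15) = -165/2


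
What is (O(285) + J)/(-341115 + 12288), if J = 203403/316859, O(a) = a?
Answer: -30169406/34730598131 ≈ -0.00086867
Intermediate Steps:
J = 203403/316859 (J = 203403*(1/316859) = 203403/316859 ≈ 0.64194)
(O(285) + J)/(-341115 + 12288) = (285 + 203403/316859)/(-341115 + 12288) = (90508218/316859)/(-328827) = (90508218/316859)*(-1/328827) = -30169406/34730598131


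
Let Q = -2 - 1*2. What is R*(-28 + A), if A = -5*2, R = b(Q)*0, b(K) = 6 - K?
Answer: 0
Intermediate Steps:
Q = -4 (Q = -2 - 2 = -4)
R = 0 (R = (6 - 1*(-4))*0 = (6 + 4)*0 = 10*0 = 0)
A = -10
R*(-28 + A) = 0*(-28 - 10) = 0*(-38) = 0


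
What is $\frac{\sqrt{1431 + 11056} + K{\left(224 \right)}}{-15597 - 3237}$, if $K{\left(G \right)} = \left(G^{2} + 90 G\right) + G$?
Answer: $- \frac{11760}{3139} - \frac{\sqrt{12487}}{18834} \approx -3.7523$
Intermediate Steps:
$K{\left(G \right)} = G^{2} + 91 G$
$\frac{\sqrt{1431 + 11056} + K{\left(224 \right)}}{-15597 - 3237} = \frac{\sqrt{1431 + 11056} + 224 \left(91 + 224\right)}{-15597 - 3237} = \frac{\sqrt{12487} + 224 \cdot 315}{-18834} = \left(\sqrt{12487} + 70560\right) \left(- \frac{1}{18834}\right) = \left(70560 + \sqrt{12487}\right) \left(- \frac{1}{18834}\right) = - \frac{11760}{3139} - \frac{\sqrt{12487}}{18834}$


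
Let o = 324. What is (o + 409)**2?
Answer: 537289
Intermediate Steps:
(o + 409)**2 = (324 + 409)**2 = 733**2 = 537289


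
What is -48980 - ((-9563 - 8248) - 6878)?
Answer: -24291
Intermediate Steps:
-48980 - ((-9563 - 8248) - 6878) = -48980 - (-17811 - 6878) = -48980 - 1*(-24689) = -48980 + 24689 = -24291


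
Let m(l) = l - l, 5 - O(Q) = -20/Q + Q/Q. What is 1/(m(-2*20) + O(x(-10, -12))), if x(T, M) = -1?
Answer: -1/16 ≈ -0.062500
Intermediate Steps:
O(Q) = 4 + 20/Q (O(Q) = 5 - (-20/Q + Q/Q) = 5 - (-20/Q + 1) = 5 - (1 - 20/Q) = 5 + (-1 + 20/Q) = 4 + 20/Q)
m(l) = 0
1/(m(-2*20) + O(x(-10, -12))) = 1/(0 + (4 + 20/(-1))) = 1/(0 + (4 + 20*(-1))) = 1/(0 + (4 - 20)) = 1/(0 - 16) = 1/(-16) = -1/16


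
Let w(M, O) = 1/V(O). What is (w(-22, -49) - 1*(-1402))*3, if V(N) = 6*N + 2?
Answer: 1228149/292 ≈ 4206.0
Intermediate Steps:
V(N) = 2 + 6*N
w(M, O) = 1/(2 + 6*O)
(w(-22, -49) - 1*(-1402))*3 = (1/(2*(1 + 3*(-49))) - 1*(-1402))*3 = (1/(2*(1 - 147)) + 1402)*3 = ((½)/(-146) + 1402)*3 = ((½)*(-1/146) + 1402)*3 = (-1/292 + 1402)*3 = (409383/292)*3 = 1228149/292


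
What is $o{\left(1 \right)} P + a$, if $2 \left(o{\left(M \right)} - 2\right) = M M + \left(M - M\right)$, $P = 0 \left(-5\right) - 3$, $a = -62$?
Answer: $- \frac{139}{2} \approx -69.5$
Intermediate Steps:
$P = -3$ ($P = 0 - 3 = -3$)
$o{\left(M \right)} = 2 + \frac{M^{2}}{2}$ ($o{\left(M \right)} = 2 + \frac{M M + \left(M - M\right)}{2} = 2 + \frac{M^{2} + 0}{2} = 2 + \frac{M^{2}}{2}$)
$o{\left(1 \right)} P + a = \left(2 + \frac{1^{2}}{2}\right) \left(-3\right) - 62 = \left(2 + \frac{1}{2} \cdot 1\right) \left(-3\right) - 62 = \left(2 + \frac{1}{2}\right) \left(-3\right) - 62 = \frac{5}{2} \left(-3\right) - 62 = - \frac{15}{2} - 62 = - \frac{139}{2}$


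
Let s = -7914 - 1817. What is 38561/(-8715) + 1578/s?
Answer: -1479047/322455 ≈ -4.5868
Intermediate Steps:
s = -9731
38561/(-8715) + 1578/s = 38561/(-8715) + 1578/(-9731) = 38561*(-1/8715) + 1578*(-1/9731) = -38561/8715 - 6/37 = -1479047/322455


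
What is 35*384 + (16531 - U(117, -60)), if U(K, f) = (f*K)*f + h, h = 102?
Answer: -391331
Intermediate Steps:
U(K, f) = 102 + K*f² (U(K, f) = (f*K)*f + 102 = (K*f)*f + 102 = K*f² + 102 = 102 + K*f²)
35*384 + (16531 - U(117, -60)) = 35*384 + (16531 - (102 + 117*(-60)²)) = 13440 + (16531 - (102 + 117*3600)) = 13440 + (16531 - (102 + 421200)) = 13440 + (16531 - 1*421302) = 13440 + (16531 - 421302) = 13440 - 404771 = -391331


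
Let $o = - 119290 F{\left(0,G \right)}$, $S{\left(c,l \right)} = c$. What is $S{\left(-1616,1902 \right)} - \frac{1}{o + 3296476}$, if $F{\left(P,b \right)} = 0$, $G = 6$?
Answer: $- \frac{5327105217}{3296476} \approx -1616.0$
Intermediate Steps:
$o = 0$ ($o = \left(-119290\right) 0 = 0$)
$S{\left(-1616,1902 \right)} - \frac{1}{o + 3296476} = -1616 - \frac{1}{0 + 3296476} = -1616 - \frac{1}{3296476} = - \frac{5327105217}{3296476}$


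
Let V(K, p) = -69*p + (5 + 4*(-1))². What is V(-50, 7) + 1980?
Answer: 1498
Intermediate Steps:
V(K, p) = 1 - 69*p (V(K, p) = -69*p + (5 - 4)² = -69*p + 1² = -69*p + 1 = 1 - 69*p)
V(-50, 7) + 1980 = (1 - 69*7) + 1980 = (1 - 483) + 1980 = -482 + 1980 = 1498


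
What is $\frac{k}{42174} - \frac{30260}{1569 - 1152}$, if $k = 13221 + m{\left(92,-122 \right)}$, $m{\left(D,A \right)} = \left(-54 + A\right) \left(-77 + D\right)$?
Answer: $- \frac{141308107}{1954062} \approx -72.315$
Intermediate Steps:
$m{\left(D,A \right)} = \left(-77 + D\right) \left(-54 + A\right)$
$k = 10581$ ($k = 13221 - 2640 = 10581$)
$\frac{k}{42174} - \frac{30260}{1569 - 1152} = \frac{10581}{42174} - \frac{30260}{1569 - 1152} = 10581 \cdot \frac{1}{42174} - \frac{30260}{1569 - 1152} = \frac{3527}{14058} - \frac{30260}{417} = - \frac{141308107}{1954062}$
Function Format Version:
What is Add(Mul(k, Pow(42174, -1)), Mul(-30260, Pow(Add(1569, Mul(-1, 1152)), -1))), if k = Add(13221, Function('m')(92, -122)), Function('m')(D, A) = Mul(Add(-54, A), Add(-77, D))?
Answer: Rational(-141308107, 1954062) ≈ -72.315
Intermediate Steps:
Function('m')(D, A) = Mul(Add(-77, D), Add(-54, A))
k = 10581 (k = Add(13221, Add(4158, Mul(-77, -122), Mul(-54, 92), Mul(-122, 92))) = Add(13221, Add(4158, 9394, -4968, -11224)) = Add(13221, -2640) = 10581)
Add(Mul(k, Pow(42174, -1)), Mul(-30260, Pow(Add(1569, Mul(-1, 1152)), -1))) = Add(Mul(10581, Pow(42174, -1)), Mul(-30260, Pow(Add(1569, Mul(-1, 1152)), -1))) = Add(Mul(10581, Rational(1, 42174)), Mul(-30260, Pow(Add(1569, -1152), -1))) = Add(Rational(3527, 14058), Mul(-30260, Pow(417, -1))) = Add(Rational(3527, 14058), Mul(-30260, Rational(1, 417))) = Add(Rational(3527, 14058), Rational(-30260, 417)) = Rational(-141308107, 1954062)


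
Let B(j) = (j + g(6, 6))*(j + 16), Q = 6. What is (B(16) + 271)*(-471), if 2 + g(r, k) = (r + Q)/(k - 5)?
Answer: -519513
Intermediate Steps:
g(r, k) = -2 + (6 + r)/(-5 + k) (g(r, k) = -2 + (r + 6)/(k - 5) = -2 + (6 + r)/(-5 + k))
B(j) = (10 + j)*(16 + j) (B(j) = (j + (16 + 6 - 2*6)/(-5 + 6))*(j + 16) = (j + (16 + 6 - 12)/1)*(16 + j) = (j + 1*10)*(16 + j) = (j + 10)*(16 + j) = (10 + j)*(16 + j))
(B(16) + 271)*(-471) = ((160 + 16**2 + 26*16) + 271)*(-471) = ((160 + 256 + 416) + 271)*(-471) = (832 + 271)*(-471) = 1103*(-471) = -519513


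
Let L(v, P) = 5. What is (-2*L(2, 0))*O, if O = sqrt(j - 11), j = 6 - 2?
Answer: -10*I*sqrt(7) ≈ -26.458*I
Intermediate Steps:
j = 4
O = I*sqrt(7) (O = sqrt(4 - 11) = sqrt(-7) = I*sqrt(7) ≈ 2.6458*I)
(-2*L(2, 0))*O = (-2*5)*(I*sqrt(7)) = -10*I*sqrt(7)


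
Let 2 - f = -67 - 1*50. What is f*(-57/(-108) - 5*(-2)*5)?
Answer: 216461/36 ≈ 6012.8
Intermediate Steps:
f = 119 (f = 2 - (-67 - 1*50) = 2 - (-67 - 50) = 2 - 1*(-117) = 2 + 117 = 119)
f*(-57/(-108) - 5*(-2)*5) = 119*(-57/(-108) - 5*(-2)*5) = 119*(-57*(-1/108) + 10*5) = 119*(19/36 + 50) = 119*(1819/36) = 216461/36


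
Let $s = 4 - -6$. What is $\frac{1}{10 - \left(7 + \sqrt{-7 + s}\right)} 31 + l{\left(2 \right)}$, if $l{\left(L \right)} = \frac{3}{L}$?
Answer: $17 + \frac{31 \sqrt{3}}{6} \approx 25.949$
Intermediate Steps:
$s = 10$ ($s = 4 + 6 = 10$)
$\frac{1}{10 - \left(7 + \sqrt{-7 + s}\right)} 31 + l{\left(2 \right)} = \frac{1}{10 - \left(7 + \sqrt{-7 + 10}\right)} 31 + \frac{3}{2} = \frac{1}{10 - \left(7 + \sqrt{3}\right)} 31 + 3 \cdot \frac{1}{2} = \frac{1}{3 - \sqrt{3}} \cdot 31 + \frac{3}{2} = \frac{31}{3 - \sqrt{3}} + \frac{3}{2} = \frac{3}{2} + \frac{31}{3 - \sqrt{3}}$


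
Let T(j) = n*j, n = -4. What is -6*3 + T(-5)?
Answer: 2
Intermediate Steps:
T(j) = -4*j
-6*3 + T(-5) = -6*3 - 4*(-5) = -18 + 20 = 2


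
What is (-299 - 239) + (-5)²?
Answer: -513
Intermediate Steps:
(-299 - 239) + (-5)² = -538 + 25 = -513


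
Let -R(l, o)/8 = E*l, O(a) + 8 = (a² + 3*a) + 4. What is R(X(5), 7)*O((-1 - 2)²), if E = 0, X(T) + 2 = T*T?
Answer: 0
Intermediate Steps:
X(T) = -2 + T² (X(T) = -2 + T*T = -2 + T²)
O(a) = -4 + a² + 3*a (O(a) = -8 + ((a² + 3*a) + 4) = -8 + (4 + a² + 3*a) = -4 + a² + 3*a)
R(l, o) = 0 (R(l, o) = -0*l = -8*0 = 0)
R(X(5), 7)*O((-1 - 2)²) = 0*(-4 + ((-1 - 2)²)² + 3*(-1 - 2)²) = 0*(-4 + ((-3)²)² + 3*(-3)²) = 0*(-4 + 9² + 3*9) = 0*(-4 + 81 + 27) = 0*104 = 0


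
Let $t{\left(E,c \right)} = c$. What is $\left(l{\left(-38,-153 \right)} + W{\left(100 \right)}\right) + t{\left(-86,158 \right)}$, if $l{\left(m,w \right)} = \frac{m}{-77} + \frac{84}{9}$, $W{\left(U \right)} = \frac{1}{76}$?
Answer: $\frac{2946599}{17556} \approx 167.84$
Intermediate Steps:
$W{\left(U \right)} = \frac{1}{76}$
$l{\left(m,w \right)} = \frac{28}{3} - \frac{m}{77}$ ($l{\left(m,w \right)} = m \left(- \frac{1}{77}\right) + 84 \cdot \frac{1}{9} = - \frac{m}{77} + \frac{28}{3} = \frac{28}{3} - \frac{m}{77}$)
$\left(l{\left(-38,-153 \right)} + W{\left(100 \right)}\right) + t{\left(-86,158 \right)} = \left(\left(\frac{28}{3} - - \frac{38}{77}\right) + \frac{1}{76}\right) + 158 = \left(\left(\frac{28}{3} + \frac{38}{77}\right) + \frac{1}{76}\right) + 158 = \left(\frac{2270}{231} + \frac{1}{76}\right) + 158 = \frac{172751}{17556} + 158 = \frac{2946599}{17556}$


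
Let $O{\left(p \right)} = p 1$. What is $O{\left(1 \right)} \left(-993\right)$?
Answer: $-993$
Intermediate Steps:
$O{\left(p \right)} = p$
$O{\left(1 \right)} \left(-993\right) = 1 \left(-993\right) = -993$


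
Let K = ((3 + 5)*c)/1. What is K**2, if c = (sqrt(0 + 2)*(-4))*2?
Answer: 8192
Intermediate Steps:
c = -8*sqrt(2) (c = (sqrt(2)*(-4))*2 = -4*sqrt(2)*2 = -8*sqrt(2) ≈ -11.314)
K = -64*sqrt(2) (K = ((3 + 5)*(-8*sqrt(2)))/1 = (8*(-8*sqrt(2)))*1 = -64*sqrt(2)*1 = -64*sqrt(2) ≈ -90.510)
K**2 = (-64*sqrt(2))**2 = 8192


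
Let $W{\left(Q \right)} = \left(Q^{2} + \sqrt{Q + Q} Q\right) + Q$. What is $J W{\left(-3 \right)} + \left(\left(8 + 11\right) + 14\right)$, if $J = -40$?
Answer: $-207 + 120 i \sqrt{6} \approx -207.0 + 293.94 i$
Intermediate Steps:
$W{\left(Q \right)} = Q + Q^{2} + \sqrt{2} Q^{\frac{3}{2}}$ ($W{\left(Q \right)} = \left(Q^{2} + \sqrt{2 Q} Q\right) + Q = \left(Q^{2} + \sqrt{2} \sqrt{Q} Q\right) + Q = \left(Q^{2} + \sqrt{2} Q^{\frac{3}{2}}\right) + Q = Q + Q^{2} + \sqrt{2} Q^{\frac{3}{2}}$)
$J W{\left(-3 \right)} + \left(\left(8 + 11\right) + 14\right) = - 40 \left(-3 + \left(-3\right)^{2} + \sqrt{2} \left(-3\right)^{\frac{3}{2}}\right) + \left(\left(8 + 11\right) + 14\right) = - 40 \left(-3 + 9 + \sqrt{2} \left(- 3 i \sqrt{3}\right)\right) + \left(19 + 14\right) = - 40 \left(-3 + 9 - 3 i \sqrt{6}\right) + 33 = - 40 \left(6 - 3 i \sqrt{6}\right) + 33 = \left(-240 + 120 i \sqrt{6}\right) + 33 = -207 + 120 i \sqrt{6}$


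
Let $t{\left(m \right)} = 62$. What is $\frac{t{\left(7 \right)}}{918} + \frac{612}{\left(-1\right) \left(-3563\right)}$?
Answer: $\frac{391361}{1635417} \approx 0.2393$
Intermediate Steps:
$\frac{t{\left(7 \right)}}{918} + \frac{612}{\left(-1\right) \left(-3563\right)} = \frac{62}{918} + \frac{612}{\left(-1\right) \left(-3563\right)} = 62 \cdot \frac{1}{918} + \frac{612}{3563} = \frac{31}{459} + 612 \cdot \frac{1}{3563} = \frac{31}{459} + \frac{612}{3563} = \frac{391361}{1635417}$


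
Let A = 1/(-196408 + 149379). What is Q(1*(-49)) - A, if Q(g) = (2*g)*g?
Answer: 225833259/47029 ≈ 4802.0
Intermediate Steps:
Q(g) = 2*g²
A = -1/47029 (A = 1/(-47029) = -1/47029 ≈ -2.1263e-5)
Q(1*(-49)) - A = 2*(1*(-49))² - 1*(-1/47029) = 2*(-49)² + 1/47029 = 2*2401 + 1/47029 = 4802 + 1/47029 = 225833259/47029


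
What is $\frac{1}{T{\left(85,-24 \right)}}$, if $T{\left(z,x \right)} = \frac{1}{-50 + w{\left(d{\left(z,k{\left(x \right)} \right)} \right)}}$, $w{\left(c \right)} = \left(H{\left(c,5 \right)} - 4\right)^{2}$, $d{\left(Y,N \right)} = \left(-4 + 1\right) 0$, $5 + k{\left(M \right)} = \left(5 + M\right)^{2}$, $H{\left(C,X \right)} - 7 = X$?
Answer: $14$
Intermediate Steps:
$H{\left(C,X \right)} = 7 + X$
$k{\left(M \right)} = -5 + \left(5 + M\right)^{2}$
$d{\left(Y,N \right)} = 0$ ($d{\left(Y,N \right)} = \left(-3\right) 0 = 0$)
$w{\left(c \right)} = 64$ ($w{\left(c \right)} = \left(\left(7 + 5\right) - 4\right)^{2} = \left(12 - 4\right)^{2} = 8^{2} = 64$)
$T{\left(z,x \right)} = \frac{1}{14}$ ($T{\left(z,x \right)} = \frac{1}{-50 + 64} = \frac{1}{14}$)
$\frac{1}{T{\left(85,-24 \right)}} = \frac{1}{\frac{1}{14}} = 14$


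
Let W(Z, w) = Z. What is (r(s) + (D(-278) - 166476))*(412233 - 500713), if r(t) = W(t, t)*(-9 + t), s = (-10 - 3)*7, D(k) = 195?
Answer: 13907374880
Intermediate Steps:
s = -91 (s = -13*7 = -91)
r(t) = t*(-9 + t)
(r(s) + (D(-278) - 166476))*(412233 - 500713) = (-91*(-9 - 91) + (195 - 166476))*(412233 - 500713) = (-91*(-100) - 166281)*(-88480) = (9100 - 166281)*(-88480) = -157181*(-88480) = 13907374880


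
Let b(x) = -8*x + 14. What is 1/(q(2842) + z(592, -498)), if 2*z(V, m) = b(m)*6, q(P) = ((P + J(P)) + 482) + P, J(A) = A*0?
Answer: 1/18160 ≈ 5.5066e-5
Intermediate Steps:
J(A) = 0
b(x) = 14 - 8*x
q(P) = 482 + 2*P (q(P) = ((P + 0) + 482) + P = (P + 482) + P = (482 + P) + P = 482 + 2*P)
z(V, m) = 42 - 24*m (z(V, m) = ((14 - 8*m)*6)/2 = (84 - 48*m)/2 = 42 - 24*m)
1/(q(2842) + z(592, -498)) = 1/((482 + 2*2842) + (42 - 24*(-498))) = 1/((482 + 5684) + (42 + 11952)) = 1/(6166 + 11994) = 1/18160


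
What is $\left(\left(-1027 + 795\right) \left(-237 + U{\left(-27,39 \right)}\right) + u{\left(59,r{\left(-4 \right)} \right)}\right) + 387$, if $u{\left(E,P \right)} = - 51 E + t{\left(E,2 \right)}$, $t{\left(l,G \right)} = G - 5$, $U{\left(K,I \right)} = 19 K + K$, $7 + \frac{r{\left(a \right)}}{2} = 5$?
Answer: $177639$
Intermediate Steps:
$r{\left(a \right)} = -4$ ($r{\left(a \right)} = -14 + 2 \cdot 5 = -14 + 10 = -4$)
$U{\left(K,I \right)} = 20 K$
$t{\left(l,G \right)} = -5 + G$
$u{\left(E,P \right)} = -3 - 51 E$ ($u{\left(E,P \right)} = - 51 E + \left(-5 + 2\right) = - 51 E - 3 = -3 - 51 E$)
$\left(\left(-1027 + 795\right) \left(-237 + U{\left(-27,39 \right)}\right) + u{\left(59,r{\left(-4 \right)} \right)}\right) + 387 = \left(\left(-1027 + 795\right) \left(-237 + 20 \left(-27\right)\right) - 3012\right) + 387 = \left(- 232 \left(-237 - 540\right) - 3012\right) + 387 = \left(\left(-232\right) \left(-777\right) - 3012\right) + 387 = \left(180264 - 3012\right) + 387 = 177252 + 387 = 177639$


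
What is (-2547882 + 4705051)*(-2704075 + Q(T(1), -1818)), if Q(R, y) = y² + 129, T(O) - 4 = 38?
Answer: 1296842545082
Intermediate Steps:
T(O) = 42 (T(O) = 4 + 38 = 42)
Q(R, y) = 129 + y²
(-2547882 + 4705051)*(-2704075 + Q(T(1), -1818)) = (-2547882 + 4705051)*(-2704075 + (129 + (-1818)²)) = 2157169*(-2704075 + (129 + 3305124)) = 2157169*(-2704075 + 3305253) = 2157169*601178 = 1296842545082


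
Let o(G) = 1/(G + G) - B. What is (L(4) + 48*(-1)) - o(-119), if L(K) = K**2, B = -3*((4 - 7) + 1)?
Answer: -6187/238 ≈ -25.996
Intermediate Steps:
B = 6 (B = -3*(-3 + 1) = -3*(-2) = 6)
o(G) = -6 + 1/(2*G) (o(G) = 1/(G + G) - 1*6 = 1/(2*G) - 6 = -6 + 1/(2*G))
(L(4) + 48*(-1)) - o(-119) = (4**2 + 48*(-1)) - (-6 + (1/2)/(-119)) = (16 - 48) - (-6 + (1/2)*(-1/119)) = -32 - (-6 - 1/238) = -32 - 1*(-1429/238) = -32 + 1429/238 = -6187/238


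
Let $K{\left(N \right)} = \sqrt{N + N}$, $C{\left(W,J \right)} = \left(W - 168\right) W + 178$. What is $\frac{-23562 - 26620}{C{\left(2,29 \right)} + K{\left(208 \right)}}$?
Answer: $\frac{1932007}{5825} + \frac{50182 \sqrt{26}}{5825} \approx 375.6$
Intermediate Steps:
$C{\left(W,J \right)} = 178 + W \left(-168 + W\right)$ ($C{\left(W,J \right)} = \left(-168 + W\right) W + 178 = W \left(-168 + W\right) + 178 = 178 + W \left(-168 + W\right)$)
$K{\left(N \right)} = \sqrt{2} \sqrt{N}$ ($K{\left(N \right)} = \sqrt{2 N} = \sqrt{2} \sqrt{N}$)
$\frac{-23562 - 26620}{C{\left(2,29 \right)} + K{\left(208 \right)}} = \frac{-23562 - 26620}{\left(178 + 2^{2} - 336\right) + \sqrt{2} \sqrt{208}} = - \frac{50182}{\left(178 + 4 - 336\right) + \sqrt{2} \cdot 4 \sqrt{13}} = - \frac{50182}{-154 + 4 \sqrt{26}}$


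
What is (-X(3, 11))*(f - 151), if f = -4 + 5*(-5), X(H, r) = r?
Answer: 1980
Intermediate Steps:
f = -29 (f = -4 - 25 = -29)
(-X(3, 11))*(f - 151) = (-1*11)*(-29 - 151) = -11*(-180) = 1980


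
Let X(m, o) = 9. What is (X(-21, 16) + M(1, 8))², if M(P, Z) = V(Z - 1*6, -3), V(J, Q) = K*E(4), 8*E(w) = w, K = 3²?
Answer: 729/4 ≈ 182.25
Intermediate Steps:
K = 9
E(w) = w/8
V(J, Q) = 9/2 (V(J, Q) = 9*((⅛)*4) = 9*(½) = 9/2)
M(P, Z) = 9/2
(X(-21, 16) + M(1, 8))² = (9 + 9/2)² = (27/2)² = 729/4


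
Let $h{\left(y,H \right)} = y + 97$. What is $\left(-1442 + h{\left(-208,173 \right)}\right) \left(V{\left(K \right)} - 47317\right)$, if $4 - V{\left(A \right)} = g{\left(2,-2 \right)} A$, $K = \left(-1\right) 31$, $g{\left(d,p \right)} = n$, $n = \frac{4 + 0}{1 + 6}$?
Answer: $\frac{514147051}{7} \approx 7.345 \cdot 10^{7}$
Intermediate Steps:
$h{\left(y,H \right)} = 97 + y$
$n = \frac{4}{7} \approx 0.57143$
$g{\left(d,p \right)} = \frac{4}{7}$
$K = -31$
$V{\left(A \right)} = 4 - \frac{4 A}{7}$
$\left(-1442 + h{\left(-208,173 \right)}\right) \left(V{\left(K \right)} - 47317\right) = \left(-1442 + \left(97 - 208\right)\right) \left(\left(4 - - \frac{124}{7}\right) - 47317\right) = \left(-1442 - 111\right) \left(\left(4 + \frac{124}{7}\right) - 47317\right) = - 1553 \left(\frac{152}{7} - 47317\right) = \left(-1553\right) \left(- \frac{331067}{7}\right) = \frac{514147051}{7}$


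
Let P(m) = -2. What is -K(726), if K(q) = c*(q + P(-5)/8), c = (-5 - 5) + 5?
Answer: 14515/4 ≈ 3628.8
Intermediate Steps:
c = -5 (c = -10 + 5 = -5)
K(q) = 5/4 - 5*q (K(q) = -5*(q - 2/8) = -5*(q - 2*⅛) = -5*(q - ¼) = -5*(-¼ + q) = 5/4 - 5*q)
-K(726) = -(5/4 - 5*726) = -(5/4 - 3630) = -1*(-14515/4) = 14515/4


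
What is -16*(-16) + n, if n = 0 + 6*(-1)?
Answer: 250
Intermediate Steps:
n = -6 (n = 0 - 6 = -6)
-16*(-16) + n = -16*(-16) - 6 = 256 - 6 = 250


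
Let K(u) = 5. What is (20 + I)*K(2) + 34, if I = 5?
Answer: 159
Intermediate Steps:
(20 + I)*K(2) + 34 = (20 + 5)*5 + 34 = 25*5 + 34 = 125 + 34 = 159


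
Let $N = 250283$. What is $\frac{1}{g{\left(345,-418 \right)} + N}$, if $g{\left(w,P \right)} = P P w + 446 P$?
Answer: $\frac{1}{60343635} \approx 1.6572 \cdot 10^{-8}$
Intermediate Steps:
$g{\left(w,P \right)} = 446 P + w P^{2}$ ($g{\left(w,P \right)} = P^{2} w + 446 P = w P^{2} + 446 P = 446 P + w P^{2}$)
$\frac{1}{g{\left(345,-418 \right)} + N} = \frac{1}{- 418 \left(446 - 144210\right) + 250283} = \frac{1}{\left(-418\right) \left(-143764\right) + 250283} = \frac{1}{60093352 + 250283} = \frac{1}{60343635}$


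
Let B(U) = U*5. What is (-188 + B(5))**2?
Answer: 26569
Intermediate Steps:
B(U) = 5*U
(-188 + B(5))**2 = (-188 + 5*5)**2 = (-188 + 25)**2 = (-163)**2 = 26569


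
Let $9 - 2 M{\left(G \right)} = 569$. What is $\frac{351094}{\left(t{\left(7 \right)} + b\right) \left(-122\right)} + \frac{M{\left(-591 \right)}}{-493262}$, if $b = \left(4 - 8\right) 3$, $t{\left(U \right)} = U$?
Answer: $\frac{6185053551}{10746065} \approx 575.56$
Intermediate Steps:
$M{\left(G \right)} = -280$ ($M{\left(G \right)} = \frac{9}{2} - \frac{569}{2} = -280$)
$b = -12$ ($b = \left(-4\right) 3 = -12$)
$\frac{351094}{\left(t{\left(7 \right)} + b\right) \left(-122\right)} + \frac{M{\left(-591 \right)}}{-493262} = \frac{351094}{\left(7 - 12\right) \left(-122\right)} - \frac{280}{-493262} = \frac{351094}{\left(-5\right) \left(-122\right)} - - \frac{20}{35233} = \frac{351094}{610} + \frac{20}{35233} = 351094 \cdot \frac{1}{610} + \frac{20}{35233} = \frac{175547}{305} + \frac{20}{35233} = \frac{6185053551}{10746065}$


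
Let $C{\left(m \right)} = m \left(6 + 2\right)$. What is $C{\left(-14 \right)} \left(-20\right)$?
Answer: $2240$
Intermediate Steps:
$C{\left(m \right)} = 8 m$ ($C{\left(m \right)} = m 8 = 8 m$)
$C{\left(-14 \right)} \left(-20\right) = 8 \left(-14\right) \left(-20\right) = \left(-112\right) \left(-20\right) = 2240$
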